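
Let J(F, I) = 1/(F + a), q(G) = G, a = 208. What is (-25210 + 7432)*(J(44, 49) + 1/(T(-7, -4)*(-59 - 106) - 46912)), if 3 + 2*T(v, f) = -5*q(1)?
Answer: -17037250/242823 ≈ -70.163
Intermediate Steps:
J(F, I) = 1/(208 + F) (J(F, I) = 1/(F + 208) = 1/(208 + F))
T(v, f) = -4 (T(v, f) = -3/2 + (-5*1)/2 = -3/2 + (½)*(-5) = -3/2 - 5/2 = -4)
(-25210 + 7432)*(J(44, 49) + 1/(T(-7, -4)*(-59 - 106) - 46912)) = (-25210 + 7432)*(1/(208 + 44) + 1/(-4*(-59 - 106) - 46912)) = -17778*(1/252 + 1/(-4*(-165) - 46912)) = -17778*(1/252 + 1/(660 - 46912)) = -17778*(1/252 + 1/(-46252)) = -17778*(1/252 - 1/46252) = -17778*2875/728469 = -17037250/242823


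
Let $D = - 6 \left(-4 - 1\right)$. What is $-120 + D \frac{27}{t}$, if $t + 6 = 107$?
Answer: $- \frac{11310}{101} \approx -111.98$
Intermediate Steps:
$t = 101$ ($t = -6 + 107 = 101$)
$D = 30$ ($D = \left(-6\right) \left(-5\right) = 30$)
$-120 + D \frac{27}{t} = -120 + 30 \cdot \frac{27}{101} = -120 + \frac{810}{101} = - \frac{11310}{101}$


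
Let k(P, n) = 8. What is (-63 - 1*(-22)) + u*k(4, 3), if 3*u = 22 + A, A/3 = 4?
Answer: 149/3 ≈ 49.667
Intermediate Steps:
A = 12 (A = 3*4 = 12)
u = 34/3 (u = (22 + 12)/3 = (1/3)*34 = 34/3 ≈ 11.333)
(-63 - 1*(-22)) + u*k(4, 3) = (-63 - 1*(-22)) + (34/3)*8 = (-63 + 22) + 272/3 = -41 + 272/3 = 149/3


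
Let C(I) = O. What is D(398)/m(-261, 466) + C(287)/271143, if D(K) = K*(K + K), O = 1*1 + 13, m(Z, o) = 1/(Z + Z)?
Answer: -44839941745954/271143 ≈ -1.6537e+8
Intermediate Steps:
m(Z, o) = 1/(2*Z)
O = 14 (O = 1 + 13 = 14)
D(K) = 2*K² (D(K) = K*(2*K) = 2*K²)
C(I) = 14
D(398)/m(-261, 466) + C(287)/271143 = (2*398²)/(((½)/(-261))) + 14/271143 = (2*158404)/(((½)*(-1/261))) + 14*(1/271143) = 316808/(-1/522) + 14/271143 = 316808*(-522) + 14/271143 = -165373776 + 14/271143 = -44839941745954/271143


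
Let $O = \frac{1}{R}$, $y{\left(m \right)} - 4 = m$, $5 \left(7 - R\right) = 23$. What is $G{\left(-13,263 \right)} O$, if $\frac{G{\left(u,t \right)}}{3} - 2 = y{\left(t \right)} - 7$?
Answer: $\frac{655}{2} \approx 327.5$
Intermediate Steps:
$R = \frac{12}{5}$ ($R = 7 - \frac{23}{5} = \frac{12}{5} \approx 2.4$)
$y{\left(m \right)} = 4 + m$
$O = \frac{5}{12}$ ($O = \frac{1}{\frac{12}{5}} = \frac{5}{12} \approx 0.41667$)
$G{\left(u,t \right)} = -3 + 3 t$ ($G{\left(u,t \right)} = 6 + 3 \left(\left(4 + t\right) - 7\right) = 6 + 3 \left(-3 + t\right) = 6 + \left(-9 + 3 t\right) = -3 + 3 t$)
$G{\left(-13,263 \right)} O = \left(-3 + 3 \cdot 263\right) \frac{5}{12} = \left(-3 + 789\right) \frac{5}{12} = 786 \cdot \frac{5}{12} = \frac{655}{2}$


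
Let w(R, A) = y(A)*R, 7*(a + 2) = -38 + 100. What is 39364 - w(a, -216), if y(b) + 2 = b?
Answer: 286012/7 ≈ 40859.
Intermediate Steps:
y(b) = -2 + b
a = 48/7 (a = -2 + (-38 + 100)/7 = -2 + (⅐)*62 = -2 + 62/7 = 48/7 ≈ 6.8571)
w(R, A) = R*(-2 + A) (w(R, A) = (-2 + A)*R = R*(-2 + A))
39364 - w(a, -216) = 39364 - 48*(-2 - 216)/7 = 39364 - 48*(-218)/7 = 39364 - 1*(-10464/7) = 39364 + 10464/7 = 286012/7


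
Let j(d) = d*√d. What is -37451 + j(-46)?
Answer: -37451 - 46*I*√46 ≈ -37451.0 - 311.99*I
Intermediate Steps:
j(d) = d^(3/2)
-37451 + j(-46) = -37451 + (-46)^(3/2) = -37451 - 46*I*√46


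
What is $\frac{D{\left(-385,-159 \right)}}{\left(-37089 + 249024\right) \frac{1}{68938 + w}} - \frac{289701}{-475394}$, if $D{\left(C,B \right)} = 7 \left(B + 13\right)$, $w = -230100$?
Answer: $\frac{78362385461651}{100752627390} \approx 777.77$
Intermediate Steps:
$D{\left(C,B \right)} = 91 + 7 B$ ($D{\left(C,B \right)} = 7 \left(13 + B\right) = 91 + 7 B$)
$\frac{D{\left(-385,-159 \right)}}{\left(-37089 + 249024\right) \frac{1}{68938 + w}} - \frac{289701}{-475394} = \frac{91 + 7 \left(-159\right)}{\left(-37089 + 249024\right) \frac{1}{68938 - 230100}} - \frac{289701}{-475394} = \frac{91 - 1113}{211935 \frac{1}{-161162}} - - \frac{289701}{475394} = - \frac{1022}{211935 \left(- \frac{1}{161162}\right)} + \frac{289701}{475394} = - \frac{1022}{- \frac{211935}{161162}} + \frac{289701}{475394} = \left(-1022\right) \left(- \frac{161162}{211935}\right) + \frac{289701}{475394} = \frac{164707564}{211935} + \frac{289701}{475394} = \frac{78362385461651}{100752627390}$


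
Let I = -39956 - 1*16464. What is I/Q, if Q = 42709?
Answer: -56420/42709 ≈ -1.3210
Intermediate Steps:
I = -56420 (I = -39956 - 16464 = -56420)
I/Q = -56420/42709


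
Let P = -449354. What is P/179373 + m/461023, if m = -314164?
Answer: -263515068314/82695078579 ≈ -3.1866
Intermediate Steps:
P/179373 + m/461023 = -449354/179373 - 314164/461023 = -263515068314/82695078579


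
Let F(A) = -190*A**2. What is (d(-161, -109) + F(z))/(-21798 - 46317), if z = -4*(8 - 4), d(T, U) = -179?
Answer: 16273/22705 ≈ 0.71671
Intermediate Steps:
z = -16 (z = -4*4 = -16)
(d(-161, -109) + F(z))/(-21798 - 46317) = (-179 - 190*(-16)**2)/(-21798 - 46317) = (-179 - 190*256)/(-68115) = (-179 - 48640)*(-1/68115) = -48819*(-1/68115) = 16273/22705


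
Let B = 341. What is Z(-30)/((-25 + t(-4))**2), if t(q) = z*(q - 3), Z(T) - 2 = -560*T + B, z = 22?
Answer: 17143/32041 ≈ 0.53503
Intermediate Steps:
Z(T) = 343 - 560*T (Z(T) = 2 + (-560*T + 341) = 2 + (341 - 560*T) = 343 - 560*T)
t(q) = -66 + 22*q (t(q) = 22*(q - 3) = 22*(-3 + q) = -66 + 22*q)
Z(-30)/((-25 + t(-4))**2) = (343 - 560*(-30))/((-25 + (-66 + 22*(-4)))**2) = (343 + 16800)/((-25 + (-66 - 88))**2) = 17143/((-25 - 154)**2) = 17143/((-179)**2) = 17143/32041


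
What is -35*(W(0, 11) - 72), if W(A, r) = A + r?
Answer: 2135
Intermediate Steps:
-35*(W(0, 11) - 72) = -35*((0 + 11) - 72) = -35*(11 - 72) = -35*(-61) = 2135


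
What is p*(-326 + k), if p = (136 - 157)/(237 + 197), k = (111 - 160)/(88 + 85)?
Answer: 169341/10726 ≈ 15.788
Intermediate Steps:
k = -49/173 ≈ -0.28324
p = -3/62 (p = -21/434 = -21*1/434 = -3/62 ≈ -0.048387)
p*(-326 + k) = -3*(-326 - 49/173)/62 = -3/62*(-56447/173) = 169341/10726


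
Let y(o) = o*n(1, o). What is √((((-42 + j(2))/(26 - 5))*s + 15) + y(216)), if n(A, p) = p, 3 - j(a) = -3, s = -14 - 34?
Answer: 43*√1239/7 ≈ 216.23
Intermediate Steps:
s = -48
j(a) = 6 (j(a) = 3 - 1*(-3) = 3 + 3 = 6)
y(o) = o² (y(o) = o*o = o²)
√((((-42 + j(2))/(26 - 5))*s + 15) + y(216)) = √((((-42 + 6)/(26 - 5))*(-48) + 15) + 216²) = √((-36/21*(-48) + 15) + 46656) = √((-36*1/21*(-48) + 15) + 46656) = √((-12/7*(-48) + 15) + 46656) = √((576/7 + 15) + 46656) = √(681/7 + 46656) = √(327273/7) = 43*√1239/7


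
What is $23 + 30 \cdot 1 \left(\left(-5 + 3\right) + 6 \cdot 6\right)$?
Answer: $1043$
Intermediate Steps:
$23 + 30 \cdot 1 \left(\left(-5 + 3\right) + 6 \cdot 6\right) = 23 + 30 \cdot 1 \left(-2 + 36\right) = 23 + 30 \cdot 1 \cdot 34 = 23 + 30 \cdot 34 = 23 + 1020 = 1043$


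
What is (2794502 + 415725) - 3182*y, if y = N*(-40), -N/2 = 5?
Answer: 1937427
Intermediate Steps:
N = -10 (N = -2*5 = -10)
y = 400 (y = -10*(-40) = 400)
(2794502 + 415725) - 3182*y = (2794502 + 415725) - 3182*400 = 3210227 - 1272800 = 1937427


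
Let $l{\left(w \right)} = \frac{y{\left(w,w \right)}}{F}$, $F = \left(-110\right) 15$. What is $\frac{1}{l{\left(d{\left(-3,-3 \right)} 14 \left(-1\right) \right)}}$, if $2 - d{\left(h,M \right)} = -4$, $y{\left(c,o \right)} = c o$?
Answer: $- \frac{275}{1176} \approx -0.23384$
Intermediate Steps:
$d{\left(h,M \right)} = 6$ ($d{\left(h,M \right)} = 2 - -4 = 2 + 4 = 6$)
$F = -1650$
$l{\left(w \right)} = - \frac{w^{2}}{1650}$ ($l{\left(w \right)} = \frac{w w}{-1650} = w^{2} \left(- \frac{1}{1650}\right) = - \frac{w^{2}}{1650}$)
$\frac{1}{l{\left(d{\left(-3,-3 \right)} 14 \left(-1\right) \right)}} = \frac{1}{\left(- \frac{1}{1650}\right) \left(6 \cdot 14 \left(-1\right)\right)^{2}} = \frac{1}{\left(- \frac{1}{1650}\right) \left(84 \left(-1\right)\right)^{2}} = \frac{1}{\left(- \frac{1}{1650}\right) \left(-84\right)^{2}} = \frac{1}{\left(- \frac{1}{1650}\right) 7056} = \frac{1}{- \frac{1176}{275}} = - \frac{275}{1176}$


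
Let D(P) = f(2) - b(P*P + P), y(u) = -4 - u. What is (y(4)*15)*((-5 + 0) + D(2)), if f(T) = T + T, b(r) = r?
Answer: 840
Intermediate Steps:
f(T) = 2*T
D(P) = 4 - P - P² (D(P) = 2*2 - (P*P + P) = 4 - (P² + P) = 4 - (P + P²) = 4 + (-P - P²) = 4 - P - P²)
(y(4)*15)*((-5 + 0) + D(2)) = ((-4 - 1*4)*15)*((-5 + 0) + (4 - 1*2*(1 + 2))) = ((-4 - 4)*15)*(-5 + (4 - 1*2*3)) = (-8*15)*(-5 + (4 - 6)) = -120*(-5 - 2) = -120*(-7) = 840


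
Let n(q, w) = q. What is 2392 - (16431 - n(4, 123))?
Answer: -14035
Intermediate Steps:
2392 - (16431 - n(4, 123)) = 2392 - (16431 - 1*4) = 2392 - (16431 - 4) = 2392 - 1*16427 = 2392 - 16427 = -14035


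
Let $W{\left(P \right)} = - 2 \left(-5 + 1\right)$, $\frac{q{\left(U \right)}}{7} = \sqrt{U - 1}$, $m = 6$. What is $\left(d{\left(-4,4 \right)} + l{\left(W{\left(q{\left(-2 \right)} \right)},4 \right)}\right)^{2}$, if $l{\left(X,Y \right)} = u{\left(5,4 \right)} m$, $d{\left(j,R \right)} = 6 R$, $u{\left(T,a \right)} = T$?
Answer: $2916$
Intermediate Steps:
$q{\left(U \right)} = 7 \sqrt{-1 + U}$ ($q{\left(U \right)} = 7 \sqrt{U - 1} = 7 \sqrt{-1 + U}$)
$W{\left(P \right)} = 8$ ($W{\left(P \right)} = \left(-2\right) \left(-4\right) = 8$)
$l{\left(X,Y \right)} = 30$ ($l{\left(X,Y \right)} = 5 \cdot 6 = 30$)
$\left(d{\left(-4,4 \right)} + l{\left(W{\left(q{\left(-2 \right)} \right)},4 \right)}\right)^{2} = \left(6 \cdot 4 + 30\right)^{2} = \left(24 + 30\right)^{2} = 54^{2} = 2916$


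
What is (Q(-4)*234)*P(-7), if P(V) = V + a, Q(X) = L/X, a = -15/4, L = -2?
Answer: -5031/4 ≈ -1257.8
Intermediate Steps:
a = -15/4 (a = -15*¼ = -15/4 ≈ -3.7500)
Q(X) = -2/X
P(V) = -15/4 + V (P(V) = V - 15/4 = -15/4 + V)
(Q(-4)*234)*P(-7) = (-2/(-4)*234)*(-15/4 - 7) = (-2*(-¼)*234)*(-43/4) = ((½)*234)*(-43/4) = 117*(-43/4) = -5031/4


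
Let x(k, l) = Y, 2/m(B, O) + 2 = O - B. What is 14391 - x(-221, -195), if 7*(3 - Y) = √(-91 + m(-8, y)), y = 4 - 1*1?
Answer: 14388 + I*√817/21 ≈ 14388.0 + 1.3611*I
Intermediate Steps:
y = 3 (y = 4 - 1 = 3)
m(B, O) = 2/(-2 + O - B) (m(B, O) = 2/(-2 + (O - B)) = 2/(-2 + O - B))
Y = 3 - I*√817/21 (Y = 3 - √(-91 - 2/(2 - 8 - 1*3))/7 = 3 - √(-91 - 2/(2 - 8 - 3))/7 = 3 - √(-91 - 2/(-9))/7 = 3 - √(-91 - 2*(-⅑))/7 = 3 - √(-91 + 2/9)/7 = 3 - I*√817/21 ≈ 3.0 - 1.3611*I)
x(k, l) = 3 - I*√817/21
14391 - x(-221, -195) = 14391 - (3 - I*√817/21) = 14391 + (-3 + I*√817/21) = 14388 + I*√817/21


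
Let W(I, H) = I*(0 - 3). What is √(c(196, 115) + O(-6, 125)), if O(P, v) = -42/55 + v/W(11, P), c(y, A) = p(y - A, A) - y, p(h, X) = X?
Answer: 2*I*√582285/165 ≈ 9.2494*I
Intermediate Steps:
W(I, H) = -3*I (W(I, H) = I*(-3) = -3*I)
c(y, A) = A - y
O(P, v) = -42/55 - v/33 (O(P, v) = -42/55 + v/((-3*11)) = -42*1/55 + v/(-33) = -42/55 + v*(-1/33) = -42/55 - v/33)
√(c(196, 115) + O(-6, 125)) = √((115 - 1*196) + (-42/55 - 1/33*125)) = √((115 - 196) + (-42/55 - 125/33)) = √(-81 - 751/165) = √(-14116/165) = 2*I*√582285/165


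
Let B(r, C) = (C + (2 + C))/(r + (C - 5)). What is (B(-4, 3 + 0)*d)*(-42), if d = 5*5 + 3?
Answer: 1568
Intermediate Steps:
B(r, C) = (2 + 2*C)/(-5 + C + r) (B(r, C) = (2 + 2*C)/(r + (-5 + C)) = (2 + 2*C)/(-5 + C + r))
d = 28 (d = 25 + 3 = 28)
(B(-4, 3 + 0)*d)*(-42) = ((2*(1 + (3 + 0))/(-5 + (3 + 0) - 4))*28)*(-42) = ((2*(1 + 3)/(-5 + 3 - 4))*28)*(-42) = ((2*4/(-6))*28)*(-42) = ((2*(-⅙)*4)*28)*(-42) = -4/3*28*(-42) = -112/3*(-42) = 1568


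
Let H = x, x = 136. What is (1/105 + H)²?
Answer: 203946961/11025 ≈ 18499.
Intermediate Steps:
H = 136
(1/105 + H)² = (1/105 + 136)² = (14281/105)² = 203946961/11025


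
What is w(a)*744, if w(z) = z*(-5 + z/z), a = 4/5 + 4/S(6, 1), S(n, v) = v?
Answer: -71424/5 ≈ -14285.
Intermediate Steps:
a = 24/5 (a = 4/5 + 4/1 = 4*(1/5) + 4*1 = 4/5 + 4 = 24/5 ≈ 4.8000)
w(z) = -4*z (w(z) = z*(-5 + 1) = z*(-4) = -4*z)
w(a)*744 = -4*24/5*744 = -96/5*744 = -71424/5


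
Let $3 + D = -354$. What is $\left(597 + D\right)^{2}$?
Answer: $57600$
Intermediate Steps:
$D = -357$ ($D = -3 - 354 = -357$)
$\left(597 + D\right)^{2} = \left(597 - 357\right)^{2} = 240^{2} = 57600$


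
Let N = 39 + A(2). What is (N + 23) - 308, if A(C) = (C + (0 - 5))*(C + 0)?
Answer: -252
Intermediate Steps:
A(C) = C*(-5 + C) (A(C) = (C - 5)*C = (-5 + C)*C = C*(-5 + C))
N = 33 (N = 39 + 2*(-5 + 2) = 39 + 2*(-3) = 39 - 6 = 33)
(N + 23) - 308 = (33 + 23) - 308 = 56 - 308 = -252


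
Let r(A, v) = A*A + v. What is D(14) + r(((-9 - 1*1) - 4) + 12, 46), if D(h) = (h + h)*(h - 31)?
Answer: -426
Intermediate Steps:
D(h) = 2*h*(-31 + h) (D(h) = (2*h)*(-31 + h) = 2*h*(-31 + h))
r(A, v) = v + A**2 (r(A, v) = A**2 + v = v + A**2)
D(14) + r(((-9 - 1*1) - 4) + 12, 46) = 2*14*(-31 + 14) + (46 + (((-9 - 1*1) - 4) + 12)**2) = 2*14*(-17) + (46 + (((-9 - 1) - 4) + 12)**2) = -476 + (46 + ((-10 - 4) + 12)**2) = -476 + (46 + (-14 + 12)**2) = -476 + (46 + (-2)**2) = -476 + (46 + 4) = -476 + 50 = -426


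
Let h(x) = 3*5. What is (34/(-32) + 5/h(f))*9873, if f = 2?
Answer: -115185/16 ≈ -7199.1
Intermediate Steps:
h(x) = 15
(34/(-32) + 5/h(f))*9873 = (34/(-32) + 5/15)*9873 = (34*(-1/32) + 5*(1/15))*9873 = (-17/16 + ⅓)*9873 = -35/48*9873 = -115185/16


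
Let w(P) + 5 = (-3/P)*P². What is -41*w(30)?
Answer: 3895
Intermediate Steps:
w(P) = -5 - 3*P (w(P) = -5 + (-3/P)*P² = -5 - 3*P)
-41*w(30) = -41*(-5 - 3*30) = -41*(-5 - 90) = -41*(-95) = 3895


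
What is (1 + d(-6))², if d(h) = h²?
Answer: 1369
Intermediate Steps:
(1 + d(-6))² = (1 + (-6)²)² = (1 + 36)² = 37² = 1369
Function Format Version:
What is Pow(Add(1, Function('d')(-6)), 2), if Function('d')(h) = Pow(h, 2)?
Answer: 1369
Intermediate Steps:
Pow(Add(1, Function('d')(-6)), 2) = Pow(Add(1, Pow(-6, 2)), 2) = Pow(Add(1, 36), 2) = Pow(37, 2) = 1369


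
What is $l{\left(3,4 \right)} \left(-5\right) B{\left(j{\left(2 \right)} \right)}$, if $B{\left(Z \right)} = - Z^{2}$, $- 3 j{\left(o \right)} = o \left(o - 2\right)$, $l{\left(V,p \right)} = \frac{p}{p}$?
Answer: $0$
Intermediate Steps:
$l{\left(V,p \right)} = 1$
$j{\left(o \right)} = - \frac{o \left(-2 + o\right)}{3}$ ($j{\left(o \right)} = - \frac{o \left(o - 2\right)}{3} = - \frac{o \left(-2 + o\right)}{3}$)
$l{\left(3,4 \right)} \left(-5\right) B{\left(j{\left(2 \right)} \right)} = 1 \left(-5\right) \left(- \left(\frac{1}{3} \cdot 2 \left(2 - 2\right)\right)^{2}\right) = - 5 \left(- \left(\frac{1}{3} \cdot 2 \left(2 - 2\right)\right)^{2}\right) = - 5 \left(- \left(\frac{1}{3} \cdot 2 \cdot 0\right)^{2}\right) = - 5 \left(- 0^{2}\right) = - 5 \left(\left(-1\right) 0\right) = \left(-5\right) 0 = 0$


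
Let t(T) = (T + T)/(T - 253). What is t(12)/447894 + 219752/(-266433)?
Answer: -1317809808100/1597746213699 ≈ -0.82479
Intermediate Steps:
t(T) = 2*T/(-253 + T) (t(T) = (2*T)/(-253 + T) = 2*T/(-253 + T))
t(12)/447894 + 219752/(-266433) = (2*12/(-253 + 12))/447894 + 219752/(-266433) = (2*12/(-241))*(1/447894) + 219752*(-1/266433) = (2*12*(-1/241))*(1/447894) - 219752/266433 = -24/241*1/447894 - 219752/266433 = -4/17990409 - 219752/266433 = -1317809808100/1597746213699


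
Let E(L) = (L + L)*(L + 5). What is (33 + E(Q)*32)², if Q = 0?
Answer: 1089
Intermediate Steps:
E(L) = 2*L*(5 + L) (E(L) = (2*L)*(5 + L) = 2*L*(5 + L))
(33 + E(Q)*32)² = (33 + (2*0*(5 + 0))*32)² = (33 + (2*0*5)*32)² = (33 + 0*32)² = (33 + 0)² = 33² = 1089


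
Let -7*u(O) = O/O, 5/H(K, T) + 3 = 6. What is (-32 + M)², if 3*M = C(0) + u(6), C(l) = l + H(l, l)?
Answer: 3936256/3969 ≈ 991.75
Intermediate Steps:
H(K, T) = 5/3 (H(K, T) = 5/(-3 + 6) = 5/3)
u(O) = -⅐ (u(O) = -O/(7*O) = -⅐*1 = -⅐)
C(l) = 5/3 + l (C(l) = l + 5/3 = 5/3 + l)
M = 32/63 (M = ((5/3 + 0) - ⅐)/3 = (5/3 - ⅐)/3 = (⅓)*(32/21) = 32/63 ≈ 0.50794)
(-32 + M)² = (-32 + 32/63)² = (-1984/63)² = 3936256/3969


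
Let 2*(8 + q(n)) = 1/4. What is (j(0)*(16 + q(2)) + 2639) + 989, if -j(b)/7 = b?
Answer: 3628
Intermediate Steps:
q(n) = -63/8 (q(n) = -8 + (½)/4 = -8 + (½)*(¼) = -8 + ⅛ = -63/8)
j(b) = -7*b
(j(0)*(16 + q(2)) + 2639) + 989 = ((-7*0)*(16 - 63/8) + 2639) + 989 = (0*(65/8) + 2639) + 989 = (0 + 2639) + 989 = 2639 + 989 = 3628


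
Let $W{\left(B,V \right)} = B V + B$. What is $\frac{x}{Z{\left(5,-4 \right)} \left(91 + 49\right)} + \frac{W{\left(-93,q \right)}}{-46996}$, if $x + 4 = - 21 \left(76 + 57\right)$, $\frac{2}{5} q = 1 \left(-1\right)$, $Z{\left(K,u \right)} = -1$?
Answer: $\frac{2119811}{106120} \approx 19.976$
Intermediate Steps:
$q = - \frac{5}{2}$ ($q = \frac{5 \cdot 1 \left(-1\right)}{2} = \frac{5}{2} \left(-1\right) = - \frac{5}{2} \approx -2.5$)
$x = -2797$ ($x = -4 - 21 \left(76 + 57\right) = -4 - 2793 = -2797$)
$W{\left(B,V \right)} = B + B V$
$\frac{x}{Z{\left(5,-4 \right)} \left(91 + 49\right)} + \frac{W{\left(-93,q \right)}}{-46996} = - \frac{2797}{\left(-1\right) \left(91 + 49\right)} + \frac{\left(-93\right) \left(1 - \frac{5}{2}\right)}{-46996} = - \frac{2797}{\left(-1\right) 140} + \left(-93\right) \left(- \frac{3}{2}\right) \left(- \frac{1}{46996}\right) = - \frac{2797}{-140} + \frac{279}{2} \left(- \frac{1}{46996}\right) = \left(-2797\right) \left(- \frac{1}{140}\right) - \frac{9}{3032} = \frac{2797}{140} - \frac{9}{3032} = \frac{2119811}{106120}$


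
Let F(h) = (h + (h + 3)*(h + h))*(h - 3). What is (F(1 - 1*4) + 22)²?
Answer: 1600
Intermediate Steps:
F(h) = (-3 + h)*(h + 2*h*(3 + h)) (F(h) = (h + (3 + h)*(2*h))*(-3 + h) = (h + 2*h*(3 + h))*(-3 + h) = (-3 + h)*(h + 2*h*(3 + h)))
(F(1 - 1*4) + 22)² = ((1 - 1*4)*(-21 + (1 - 1*4) + 2*(1 - 1*4)²) + 22)² = ((1 - 4)*(-21 + (1 - 4) + 2*(1 - 4)²) + 22)² = (-3*(-21 - 3 + 2*(-3)²) + 22)² = (-3*(-21 - 3 + 2*9) + 22)² = (-3*(-21 - 3 + 18) + 22)² = (-3*(-6) + 22)² = (18 + 22)² = 40² = 1600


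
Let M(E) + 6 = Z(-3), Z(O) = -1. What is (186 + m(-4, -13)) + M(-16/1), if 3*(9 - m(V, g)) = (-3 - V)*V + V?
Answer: 572/3 ≈ 190.67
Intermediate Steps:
M(E) = -7 (M(E) = -6 - 1 = -7)
m(V, g) = 9 - V/3 - V*(-3 - V)/3 (m(V, g) = 9 - ((-3 - V)*V + V)/3 = 9 - (V*(-3 - V) + V)/3 = 9 - (V + V*(-3 - V))/3 = 9 + (-V/3 - V*(-3 - V)/3) = 9 - V/3 - V*(-3 - V)/3)
(186 + m(-4, -13)) + M(-16/1) = (186 + (9 + (1/3)*(-4)**2 + (2/3)*(-4))) - 7 = (186 + (9 + (1/3)*16 - 8/3)) - 7 = (186 + (9 + 16/3 - 8/3)) - 7 = (186 + 35/3) - 7 = 593/3 - 7 = 572/3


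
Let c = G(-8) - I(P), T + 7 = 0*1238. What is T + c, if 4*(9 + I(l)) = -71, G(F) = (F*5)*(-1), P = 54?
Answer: 239/4 ≈ 59.750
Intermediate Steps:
G(F) = -5*F (G(F) = (5*F)*(-1) = -5*F)
I(l) = -107/4 (I(l) = -9 + (¼)*(-71) = -9 - 71/4 = -107/4)
T = -7 (T = -7 + 0*1238 = -7 + 0 = -7)
c = 267/4 (c = -5*(-8) - 1*(-107/4) = 40 + 107/4 = 267/4 ≈ 66.750)
T + c = -7 + 267/4 = 239/4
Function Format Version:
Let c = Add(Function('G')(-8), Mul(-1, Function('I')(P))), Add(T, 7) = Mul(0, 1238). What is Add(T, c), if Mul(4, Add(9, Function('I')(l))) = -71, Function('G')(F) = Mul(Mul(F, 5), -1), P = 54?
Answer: Rational(239, 4) ≈ 59.750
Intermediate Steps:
Function('G')(F) = Mul(-5, F) (Function('G')(F) = Mul(Mul(5, F), -1) = Mul(-5, F))
Function('I')(l) = Rational(-107, 4) (Function('I')(l) = Add(-9, Mul(Rational(1, 4), -71)) = Add(-9, Rational(-71, 4)) = Rational(-107, 4))
T = -7 (T = Add(-7, Mul(0, 1238)) = Add(-7, 0) = -7)
c = Rational(267, 4) (c = Add(Mul(-5, -8), Mul(-1, Rational(-107, 4))) = Add(40, Rational(107, 4)) = Rational(267, 4) ≈ 66.750)
Add(T, c) = Add(-7, Rational(267, 4)) = Rational(239, 4)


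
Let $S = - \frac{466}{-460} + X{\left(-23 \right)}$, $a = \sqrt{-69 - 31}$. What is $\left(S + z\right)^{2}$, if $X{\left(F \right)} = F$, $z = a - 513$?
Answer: $\frac{15135274209}{52900} - \frac{246094 i}{23} \approx 2.8611 \cdot 10^{5} - 10700.0 i$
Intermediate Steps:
$a = 10 i$ ($a = \sqrt{-100} = 10 i \approx 10.0 i$)
$z = -513 + 10 i$ ($z = 10 i - 513 = -513 + 10 i \approx -513.0 + 10.0 i$)
$S = - \frac{5057}{230}$ ($S = - \frac{466}{-460} - 23 = \left(-466\right) \left(- \frac{1}{460}\right) - 23 = \frac{233}{230} - 23 = - \frac{5057}{230} \approx -21.987$)
$\left(S + z\right)^{2} = \left(- \frac{5057}{230} - \left(513 - 10 i\right)\right)^{2} = \left(- \frac{123047}{230} + 10 i\right)^{2}$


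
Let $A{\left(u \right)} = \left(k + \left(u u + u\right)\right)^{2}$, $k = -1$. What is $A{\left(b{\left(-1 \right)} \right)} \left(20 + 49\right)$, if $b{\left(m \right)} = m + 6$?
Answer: $58029$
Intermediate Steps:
$b{\left(m \right)} = 6 + m$
$A{\left(u \right)} = \left(-1 + u + u^{2}\right)^{2}$ ($A{\left(u \right)} = \left(-1 + \left(u u + u\right)\right)^{2} = \left(-1 + \left(u^{2} + u\right)\right)^{2} = \left(-1 + \left(u + u^{2}\right)\right)^{2} = \left(-1 + u + u^{2}\right)^{2}$)
$A{\left(b{\left(-1 \right)} \right)} \left(20 + 49\right) = \left(-1 + \left(6 - 1\right) + \left(6 - 1\right)^{2}\right)^{2} \left(20 + 49\right) = \left(-1 + 5 + 5^{2}\right)^{2} \cdot 69 = \left(-1 + 5 + 25\right)^{2} \cdot 69 = 29^{2} \cdot 69 = 841 \cdot 69 = 58029$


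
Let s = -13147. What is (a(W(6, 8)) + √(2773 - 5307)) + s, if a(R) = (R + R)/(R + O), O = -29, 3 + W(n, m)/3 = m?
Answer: -92044/7 + I*√2534 ≈ -13149.0 + 50.339*I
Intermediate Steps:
W(n, m) = -9 + 3*m
a(R) = 2*R/(-29 + R) (a(R) = (R + R)/(R - 29) = (2*R)/(-29 + R) = 2*R/(-29 + R))
(a(W(6, 8)) + √(2773 - 5307)) + s = (2*(-9 + 3*8)/(-29 + (-9 + 3*8)) + √(2773 - 5307)) - 13147 = (2*(-9 + 24)/(-29 + (-9 + 24)) + √(-2534)) - 13147 = (2*15/(-29 + 15) + I*√2534) - 13147 = (2*15/(-14) + I*√2534) - 13147 = (2*15*(-1/14) + I*√2534) - 13147 = (-15/7 + I*√2534) - 13147 = -92044/7 + I*√2534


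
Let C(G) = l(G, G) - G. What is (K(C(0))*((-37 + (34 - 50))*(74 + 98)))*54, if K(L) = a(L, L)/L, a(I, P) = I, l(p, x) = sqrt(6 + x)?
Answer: -492264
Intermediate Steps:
C(G) = sqrt(6 + G) - G
K(L) = 1 (K(L) = L/L = 1)
(K(C(0))*((-37 + (34 - 50))*(74 + 98)))*54 = (1*((-37 + (34 - 50))*(74 + 98)))*54 = (1*((-37 - 16)*172))*54 = (1*(-53*172))*54 = (1*(-9116))*54 = -9116*54 = -492264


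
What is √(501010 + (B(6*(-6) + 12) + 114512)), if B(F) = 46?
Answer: 4*√38473 ≈ 784.58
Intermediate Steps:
√(501010 + (B(6*(-6) + 12) + 114512)) = √(501010 + (46 + 114512)) = √(501010 + 114558) = √615568 = 4*√38473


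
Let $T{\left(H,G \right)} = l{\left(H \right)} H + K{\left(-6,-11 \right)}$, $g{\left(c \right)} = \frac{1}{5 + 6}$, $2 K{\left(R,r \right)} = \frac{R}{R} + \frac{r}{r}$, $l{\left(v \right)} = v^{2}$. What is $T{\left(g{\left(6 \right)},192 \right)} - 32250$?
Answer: $- \frac{42923418}{1331} \approx -32249.0$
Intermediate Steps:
$K{\left(R,r \right)} = 1$ ($K{\left(R,r \right)} = \frac{\frac{R}{R} + \frac{r}{r}}{2} = \frac{1 + 1}{2} = \frac{1}{2} \cdot 2 = 1$)
$g{\left(c \right)} = \frac{1}{11}$
$T{\left(H,G \right)} = 1 + H^{3}$ ($T{\left(H,G \right)} = H^{2} H + 1 = H^{3} + 1 = 1 + H^{3}$)
$T{\left(g{\left(6 \right)},192 \right)} - 32250 = \left(1 + \left(\frac{1}{11}\right)^{3}\right) - 32250 = \left(1 + \frac{1}{1331}\right) - 32250 = \frac{1332}{1331} - 32250 = - \frac{42923418}{1331}$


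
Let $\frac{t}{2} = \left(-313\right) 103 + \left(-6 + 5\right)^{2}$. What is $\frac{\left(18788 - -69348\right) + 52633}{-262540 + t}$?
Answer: $- \frac{140769}{327016} \approx -0.43047$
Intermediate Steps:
$t = -64476$ ($t = 2 \left(\left(-313\right) 103 + \left(-6 + 5\right)^{2}\right) = 2 \left(-32239 + \left(-1\right)^{2}\right) = 2 \left(-32239 + 1\right) = 2 \left(-32238\right) = -64476$)
$\frac{\left(18788 - -69348\right) + 52633}{-262540 + t} = \frac{\left(18788 - -69348\right) + 52633}{-262540 - 64476} = \frac{\left(18788 + 69348\right) + 52633}{-327016} = \left(88136 + 52633\right) \left(- \frac{1}{327016}\right) = 140769 \left(- \frac{1}{327016}\right) = - \frac{140769}{327016}$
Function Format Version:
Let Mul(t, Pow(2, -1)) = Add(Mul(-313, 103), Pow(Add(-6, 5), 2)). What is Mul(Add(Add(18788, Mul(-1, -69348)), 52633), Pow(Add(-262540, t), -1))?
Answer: Rational(-140769, 327016) ≈ -0.43047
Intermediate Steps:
t = -64476 (t = Mul(2, Add(Mul(-313, 103), Pow(Add(-6, 5), 2))) = Mul(2, Add(-32239, Pow(-1, 2))) = Mul(2, Add(-32239, 1)) = Mul(2, -32238) = -64476)
Mul(Add(Add(18788, Mul(-1, -69348)), 52633), Pow(Add(-262540, t), -1)) = Mul(Add(Add(18788, Mul(-1, -69348)), 52633), Pow(Add(-262540, -64476), -1)) = Mul(Add(Add(18788, 69348), 52633), Pow(-327016, -1)) = Mul(Add(88136, 52633), Rational(-1, 327016)) = Mul(140769, Rational(-1, 327016)) = Rational(-140769, 327016)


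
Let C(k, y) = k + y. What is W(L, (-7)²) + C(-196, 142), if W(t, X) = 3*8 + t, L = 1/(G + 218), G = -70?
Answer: -4439/148 ≈ -29.993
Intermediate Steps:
L = 1/148 (L = 1/(-70 + 218) = 1/148 ≈ 0.0067568)
W(t, X) = 24 + t
W(L, (-7)²) + C(-196, 142) = (24 + 1/148) + (-196 + 142) = 3553/148 - 54 = -4439/148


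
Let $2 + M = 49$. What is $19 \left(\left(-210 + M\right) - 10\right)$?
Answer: $-3287$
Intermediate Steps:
$M = 47$ ($M = -2 + 49 = 47$)
$19 \left(\left(-210 + M\right) - 10\right) = 19 \left(\left(-210 + 47\right) - 10\right) = 19 \left(-163 - 10\right) = 19 \left(-173\right) = -3287$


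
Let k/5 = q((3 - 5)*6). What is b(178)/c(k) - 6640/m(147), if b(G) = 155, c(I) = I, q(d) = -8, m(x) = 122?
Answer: -28451/488 ≈ -58.301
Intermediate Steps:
k = -40 (k = 5*(-8) = -40)
b(178)/c(k) - 6640/m(147) = 155/(-40) - 6640/122 = 155*(-1/40) - 6640*1/122 = -31/8 - 3320/61 = -28451/488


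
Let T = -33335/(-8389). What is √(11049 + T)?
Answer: 2*√194464142261/8389 ≈ 105.13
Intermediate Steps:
T = 33335/8389 (T = -33335*(-1/8389) = 33335/8389 ≈ 3.9737)
√(11049 + T) = √(11049 + 33335/8389) = √(92723396/8389) = 2*√194464142261/8389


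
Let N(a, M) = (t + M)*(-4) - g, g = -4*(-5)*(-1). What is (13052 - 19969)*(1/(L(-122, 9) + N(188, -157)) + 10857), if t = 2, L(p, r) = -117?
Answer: -39276192404/523 ≈ -7.5098e+7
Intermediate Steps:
g = -20 (g = 20*(-1) = -20)
N(a, M) = 12 - 4*M (N(a, M) = (2 + M)*(-4) - 1*(-20) = (-8 - 4*M) + 20 = 12 - 4*M)
(13052 - 19969)*(1/(L(-122, 9) + N(188, -157)) + 10857) = (13052 - 19969)*(1/(-117 + (12 - 4*(-157))) + 10857) = -6917*(1/(-117 + (12 + 628)) + 10857) = -6917*(1/(-117 + 640) + 10857) = -6917*(1/523 + 10857) = -6917*5678212/523 = -39276192404/523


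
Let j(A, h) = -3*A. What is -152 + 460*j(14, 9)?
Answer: -19472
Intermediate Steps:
-152 + 460*j(14, 9) = -152 + 460*(-3*14) = -152 + 460*(-42) = -152 - 19320 = -19472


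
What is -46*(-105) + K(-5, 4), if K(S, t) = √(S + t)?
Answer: 4830 + I ≈ 4830.0 + 1.0*I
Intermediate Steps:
-46*(-105) + K(-5, 4) = -46*(-105) + √(-5 + 4) = 4830 + √(-1) = 4830 + I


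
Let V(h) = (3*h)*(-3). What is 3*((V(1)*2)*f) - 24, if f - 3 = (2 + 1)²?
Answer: -672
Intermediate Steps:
f = 12 (f = 3 + (2 + 1)² = 3 + 3² = 3 + 9 = 12)
V(h) = -9*h
3*((V(1)*2)*f) - 24 = 3*((-9*1*2)*12) - 24 = 3*(-9*2*12) - 24 = 3*(-18*12) - 24 = 3*(-216) - 24 = -648 - 24 = -672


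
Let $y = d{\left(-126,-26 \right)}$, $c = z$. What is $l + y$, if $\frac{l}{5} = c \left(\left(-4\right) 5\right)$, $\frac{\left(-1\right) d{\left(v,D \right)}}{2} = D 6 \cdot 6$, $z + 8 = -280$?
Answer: $30672$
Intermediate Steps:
$z = -288$ ($z = -8 - 280 = -288$)
$d{\left(v,D \right)} = - 72 D$ ($d{\left(v,D \right)} = - 2 D 6 \cdot 6 = - 2 \cdot 6 D 6 = - 2 \cdot 36 D = - 72 D$)
$c = -288$
$y = 1872$ ($y = \left(-72\right) \left(-26\right) = 1872$)
$l = 28800$ ($l = 5 \left(- 288 \left(\left(-4\right) 5\right)\right) = 5 \left(\left(-288\right) \left(-20\right)\right) = 5 \cdot 5760 = 28800$)
$l + y = 28800 + 1872 = 30672$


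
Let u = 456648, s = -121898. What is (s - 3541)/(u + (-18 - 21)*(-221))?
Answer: -41813/155089 ≈ -0.26961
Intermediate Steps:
(s - 3541)/(u + (-18 - 21)*(-221)) = (-121898 - 3541)/(456648 + (-18 - 21)*(-221)) = -125439/(456648 - 39*(-221)) = -125439/(456648 + 8619) = -125439/465267 = -125439*1/465267 = -41813/155089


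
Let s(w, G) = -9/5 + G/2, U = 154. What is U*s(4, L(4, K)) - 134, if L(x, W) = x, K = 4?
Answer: -516/5 ≈ -103.20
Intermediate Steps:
s(w, G) = -9/5 + G/2 (s(w, G) = -9*1/5 + G*(1/2) = -9/5 + G/2)
U*s(4, L(4, K)) - 134 = 154*(-9/5 + (1/2)*4) - 134 = 154*(-9/5 + 2) - 134 = 154*(1/5) - 134 = 154/5 - 134 = -516/5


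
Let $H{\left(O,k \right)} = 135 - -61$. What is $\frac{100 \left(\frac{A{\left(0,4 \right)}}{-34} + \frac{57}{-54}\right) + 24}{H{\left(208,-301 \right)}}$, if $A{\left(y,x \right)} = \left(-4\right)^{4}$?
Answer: $- \frac{63839}{14994} \approx -4.2576$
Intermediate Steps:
$A{\left(y,x \right)} = 256$
$H{\left(O,k \right)} = 196$ ($H{\left(O,k \right)} = 135 + 61 = 196$)
$\frac{100 \left(\frac{A{\left(0,4 \right)}}{-34} + \frac{57}{-54}\right) + 24}{H{\left(208,-301 \right)}} = \frac{100 \left(\frac{256}{-34} + \frac{57}{-54}\right) + 24}{196} = \left(100 \left(256 \left(- \frac{1}{34}\right) + 57 \left(- \frac{1}{54}\right)\right) + 24\right) \frac{1}{196} = \left(100 \left(- \frac{128}{17} - \frac{19}{18}\right) + 24\right) \frac{1}{196} = \left(100 \left(- \frac{2627}{306}\right) + 24\right) \frac{1}{196} = \left(- \frac{131350}{153} + 24\right) \frac{1}{196} = \left(- \frac{127678}{153}\right) \frac{1}{196} = - \frac{63839}{14994}$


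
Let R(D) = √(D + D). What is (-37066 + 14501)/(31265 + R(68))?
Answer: -705494725/977500089 + 45130*√34/977500089 ≈ -0.72146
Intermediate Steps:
R(D) = √2*√D (R(D) = √(2*D) = √2*√D)
(-37066 + 14501)/(31265 + R(68)) = (-37066 + 14501)/(31265 + √2*√68) = -22565/(31265 + √2*(2*√17)) = -22565/(31265 + 2*√34)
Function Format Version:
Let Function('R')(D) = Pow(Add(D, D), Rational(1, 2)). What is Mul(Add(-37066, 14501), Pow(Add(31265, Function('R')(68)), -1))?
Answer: Add(Rational(-705494725, 977500089), Mul(Rational(45130, 977500089), Pow(34, Rational(1, 2)))) ≈ -0.72146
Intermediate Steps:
Function('R')(D) = Mul(Pow(2, Rational(1, 2)), Pow(D, Rational(1, 2))) (Function('R')(D) = Pow(Mul(2, D), Rational(1, 2)) = Mul(Pow(2, Rational(1, 2)), Pow(D, Rational(1, 2))))
Mul(Add(-37066, 14501), Pow(Add(31265, Function('R')(68)), -1)) = Mul(Add(-37066, 14501), Pow(Add(31265, Mul(Pow(2, Rational(1, 2)), Pow(68, Rational(1, 2)))), -1)) = Mul(-22565, Pow(Add(31265, Mul(Pow(2, Rational(1, 2)), Mul(2, Pow(17, Rational(1, 2))))), -1)) = Mul(-22565, Pow(Add(31265, Mul(2, Pow(34, Rational(1, 2)))), -1))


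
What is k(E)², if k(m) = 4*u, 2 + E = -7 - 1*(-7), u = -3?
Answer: 144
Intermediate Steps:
E = -2 (E = -2 + (-7 - 1*(-7)) = -2 + (-7 + 7) = -2 + 0 = -2)
k(m) = -12 (k(m) = 4*(-3) = -12)
k(E)² = (-12)² = 144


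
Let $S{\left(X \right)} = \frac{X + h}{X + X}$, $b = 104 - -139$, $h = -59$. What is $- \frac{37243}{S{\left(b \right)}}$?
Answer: $- \frac{9050049}{92} \approx -98370.0$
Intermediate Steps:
$b = 243$ ($b = 104 + 139 = 243$)
$S{\left(X \right)} = \frac{-59 + X}{2 X}$ ($S{\left(X \right)} = \frac{X - 59}{X + X} = \frac{-59 + X}{2 X}$)
$- \frac{37243}{S{\left(b \right)}} = - \frac{37243}{\frac{1}{2} \cdot \frac{1}{243} \left(-59 + 243\right)} = - \frac{37243}{\frac{1}{2} \cdot \frac{1}{243} \cdot 184} = - \frac{37243}{\frac{92}{243}} = \left(-37243\right) \frac{243}{92} = - \frac{9050049}{92}$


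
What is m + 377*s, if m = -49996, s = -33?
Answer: -62437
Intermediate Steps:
m + 377*s = -49996 + 377*(-33) = -49996 - 12441 = -62437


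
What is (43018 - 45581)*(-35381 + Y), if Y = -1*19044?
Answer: 139491275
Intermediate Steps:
Y = -19044
(43018 - 45581)*(-35381 + Y) = (43018 - 45581)*(-35381 - 19044) = -2563*(-54425) = 139491275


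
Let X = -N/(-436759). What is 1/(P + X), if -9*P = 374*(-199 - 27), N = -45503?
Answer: 3930831/36916208189 ≈ 0.00010648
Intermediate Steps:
X = -45503/436759 (X = -(-45503)/(-436759) = -(-45503)*(-1)/436759 = -1*45503/436759 = -45503/436759 ≈ -0.10418)
P = 84524/9 (P = -374*(-199 - 27)/9 = -374*(-226)/9 = -1/9*(-84524) = 84524/9 ≈ 9391.6)
1/(P + X) = 1/(84524/9 - 45503/436759) = 1/(36916208189/3930831) = 3930831/36916208189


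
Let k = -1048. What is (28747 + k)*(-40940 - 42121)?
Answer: -2300706639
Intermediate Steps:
(28747 + k)*(-40940 - 42121) = (28747 - 1048)*(-40940 - 42121) = 27699*(-83061) = -2300706639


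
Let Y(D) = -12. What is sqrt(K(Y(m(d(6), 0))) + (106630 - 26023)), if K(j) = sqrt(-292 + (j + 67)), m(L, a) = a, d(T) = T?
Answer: sqrt(80607 + I*sqrt(237)) ≈ 283.91 + 0.027*I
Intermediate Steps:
K(j) = sqrt(-225 + j) (K(j) = sqrt(-292 + (67 + j)) = sqrt(-225 + j))
sqrt(K(Y(m(d(6), 0))) + (106630 - 26023)) = sqrt(sqrt(-225 - 12) + (106630 - 26023)) = sqrt(sqrt(-237) + 80607) = sqrt(I*sqrt(237) + 80607) = sqrt(80607 + I*sqrt(237))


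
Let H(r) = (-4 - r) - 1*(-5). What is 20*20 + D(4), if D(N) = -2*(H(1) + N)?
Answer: 392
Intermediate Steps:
H(r) = 1 - r (H(r) = (-4 - r) + 5 = 1 - r)
D(N) = -2*N (D(N) = -2*((1 - 1*1) + N) = -2*((1 - 1) + N) = -2*(0 + N) = -2*N)
20*20 + D(4) = 20*20 - 2*4 = 400 - 8 = 392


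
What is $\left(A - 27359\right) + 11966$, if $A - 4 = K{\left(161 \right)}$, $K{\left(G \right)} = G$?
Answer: $-15228$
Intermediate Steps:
$A = 165$ ($A = 4 + 161 = 165$)
$\left(A - 27359\right) + 11966 = \left(165 - 27359\right) + 11966 = -27194 + 11966 = -15228$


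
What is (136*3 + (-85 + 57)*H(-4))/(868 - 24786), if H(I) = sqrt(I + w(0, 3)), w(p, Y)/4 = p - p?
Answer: -204/11959 + 28*I/11959 ≈ -0.017058 + 0.0023413*I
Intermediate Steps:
w(p, Y) = 0 (w(p, Y) = 4*(p - p) = 4*0 = 0)
H(I) = sqrt(I) (H(I) = sqrt(I + 0) = sqrt(I))
(136*3 + (-85 + 57)*H(-4))/(868 - 24786) = (136*3 + (-85 + 57)*sqrt(-4))/(868 - 24786) = (408 - 56*I)/(-23918) = (408 - 56*I)*(-1/23918) = -204/11959 + 28*I/11959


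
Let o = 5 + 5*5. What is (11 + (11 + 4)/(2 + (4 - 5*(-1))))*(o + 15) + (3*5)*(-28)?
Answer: 1500/11 ≈ 136.36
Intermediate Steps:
o = 30 (o = 5 + 25 = 30)
(11 + (11 + 4)/(2 + (4 - 5*(-1))))*(o + 15) + (3*5)*(-28) = (11 + (11 + 4)/(2 + (4 - 5*(-1))))*(30 + 15) + (3*5)*(-28) = (11 + 15/(2 + (4 + 5)))*45 + 15*(-28) = (11 + 15/(2 + 9))*45 - 420 = (11 + 15/11)*45 - 420 = (136/11)*45 - 420 = 6120/11 - 420 = 1500/11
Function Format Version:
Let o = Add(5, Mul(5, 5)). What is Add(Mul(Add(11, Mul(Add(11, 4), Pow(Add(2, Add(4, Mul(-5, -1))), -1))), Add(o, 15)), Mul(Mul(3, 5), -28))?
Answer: Rational(1500, 11) ≈ 136.36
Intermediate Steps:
o = 30 (o = Add(5, 25) = 30)
Add(Mul(Add(11, Mul(Add(11, 4), Pow(Add(2, Add(4, Mul(-5, -1))), -1))), Add(o, 15)), Mul(Mul(3, 5), -28)) = Add(Mul(Add(11, Mul(Add(11, 4), Pow(Add(2, Add(4, Mul(-5, -1))), -1))), Add(30, 15)), Mul(Mul(3, 5), -28)) = Add(Mul(Add(11, Mul(15, Pow(Add(2, Add(4, 5)), -1))), 45), Mul(15, -28)) = Add(Mul(Add(11, Mul(15, Pow(Add(2, 9), -1))), 45), -420) = Add(Mul(Add(11, Mul(15, Pow(11, -1))), 45), -420) = Add(Mul(Add(11, Mul(15, Rational(1, 11))), 45), -420) = Add(Mul(Add(11, Rational(15, 11)), 45), -420) = Add(Mul(Rational(136, 11), 45), -420) = Add(Rational(6120, 11), -420) = Rational(1500, 11)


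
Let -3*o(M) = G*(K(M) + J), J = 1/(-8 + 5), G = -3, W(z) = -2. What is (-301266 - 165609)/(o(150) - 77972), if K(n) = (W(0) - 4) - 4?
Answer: 1400625/233947 ≈ 5.9869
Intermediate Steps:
K(n) = -10 (K(n) = (-2 - 4) - 4 = -6 - 4 = -10)
J = -⅓ (J = 1/(-3) = -⅓ ≈ -0.33333)
o(M) = -31/3 (o(M) = -(-1)*(-10 - ⅓) = -(-1)*(-31)/3 = -⅓*31 = -31/3)
(-301266 - 165609)/(o(150) - 77972) = (-301266 - 165609)/(-31/3 - 77972) = -466875/(-233947/3) = -466875*(-3/233947) = 1400625/233947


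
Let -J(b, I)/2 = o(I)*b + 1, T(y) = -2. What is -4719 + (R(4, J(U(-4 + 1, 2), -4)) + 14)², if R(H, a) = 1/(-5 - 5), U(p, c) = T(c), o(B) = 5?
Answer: -452579/100 ≈ -4525.8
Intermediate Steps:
U(p, c) = -2
J(b, I) = -2 - 10*b (J(b, I) = -2*(5*b + 1) = -2*(1 + 5*b) = -2 - 10*b)
R(H, a) = -⅒ (R(H, a) = 1/(-10) = -⅒)
-4719 + (R(4, J(U(-4 + 1, 2), -4)) + 14)² = -4719 + (-⅒ + 14)² = -4719 + (139/10)² = -4719 + 19321/100 = -452579/100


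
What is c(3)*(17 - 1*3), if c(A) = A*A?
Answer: 126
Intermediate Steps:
c(A) = A²
c(3)*(17 - 1*3) = 3²*(17 - 1*3) = 9*(17 - 3) = 9*14 = 126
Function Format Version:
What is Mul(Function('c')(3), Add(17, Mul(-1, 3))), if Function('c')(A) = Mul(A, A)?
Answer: 126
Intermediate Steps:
Function('c')(A) = Pow(A, 2)
Mul(Function('c')(3), Add(17, Mul(-1, 3))) = Mul(Pow(3, 2), Add(17, Mul(-1, 3))) = Mul(9, Add(17, -3)) = Mul(9, 14) = 126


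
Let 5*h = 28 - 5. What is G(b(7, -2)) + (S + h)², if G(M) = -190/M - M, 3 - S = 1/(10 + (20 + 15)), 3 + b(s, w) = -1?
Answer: 441137/4050 ≈ 108.92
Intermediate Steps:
b(s, w) = -4 (b(s, w) = -3 - 1 = -4)
h = 23/5 (h = (28 - 5)/5 = (⅕)*23 = 23/5 ≈ 4.6000)
S = 134/45 (S = 3 - 1/(10 + (20 + 15)) = 3 - 1/(10 + 35) = 3 - 1/45 = 134/45 ≈ 2.9778)
G(M) = -M - 190/M
G(b(7, -2)) + (S + h)² = (-1*(-4) - 190/(-4)) + (134/45 + 23/5)² = (4 - 190*(-¼)) + (341/45)² = (4 + 95/2) + 116281/2025 = 103/2 + 116281/2025 = 441137/4050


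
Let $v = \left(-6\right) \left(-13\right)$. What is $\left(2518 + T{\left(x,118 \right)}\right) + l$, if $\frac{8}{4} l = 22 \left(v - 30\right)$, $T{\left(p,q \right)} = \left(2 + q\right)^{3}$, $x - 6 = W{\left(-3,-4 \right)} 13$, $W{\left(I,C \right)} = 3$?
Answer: $1731046$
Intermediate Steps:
$v = 78$
$x = 45$ ($x = 6 + 3 \cdot 13 = 6 + 39 = 45$)
$l = 528$ ($l = \frac{22 \left(78 - 30\right)}{2} = \frac{22 \cdot 48}{2} = \frac{1}{2} \cdot 1056 = 528$)
$\left(2518 + T{\left(x,118 \right)}\right) + l = \left(2518 + \left(2 + 118\right)^{3}\right) + 528 = \left(2518 + 120^{3}\right) + 528 = \left(2518 + 1728000\right) + 528 = 1730518 + 528 = 1731046$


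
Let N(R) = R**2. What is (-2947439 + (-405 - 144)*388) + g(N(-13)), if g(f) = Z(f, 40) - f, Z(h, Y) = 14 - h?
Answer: -3160775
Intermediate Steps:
g(f) = 14 - 2*f (g(f) = (14 - f) - f = 14 - 2*f)
(-2947439 + (-405 - 144)*388) + g(N(-13)) = (-2947439 + (-405 - 144)*388) + (14 - 2*(-13)**2) = (-2947439 - 549*388) + (14 - 2*169) = (-2947439 - 213012) + (14 - 338) = -3160451 - 324 = -3160775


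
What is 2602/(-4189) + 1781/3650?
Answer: -2036691/15289850 ≈ -0.13321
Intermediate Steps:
2602/(-4189) + 1781/3650 = 2602*(-1/4189) + 1781*(1/3650) = -2602/4189 + 1781/3650 = -2036691/15289850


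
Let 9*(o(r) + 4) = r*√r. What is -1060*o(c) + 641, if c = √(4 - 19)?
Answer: 4881 - 1060*15^(¾)*I^(3/2)/9 ≈ 5515.8 - 634.77*I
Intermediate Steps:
c = I*√15 (c = √(-15) = I*√15 ≈ 3.873*I)
o(r) = -4 + r^(3/2)/9 (o(r) = -4 + (r*√r)/9 = -4 + r^(3/2)/9)
-1060*o(c) + 641 = -1060*(-4 + (I*√15)^(3/2)/9) + 641 = -1060*(-4 + (15^(¾)*I^(3/2))/9) + 641 = -1060*(-4 + 15^(¾)*I^(3/2)/9) + 641 = (4240 - 1060*15^(¾)*I^(3/2)/9) + 641 = 4881 - 1060*15^(¾)*I^(3/2)/9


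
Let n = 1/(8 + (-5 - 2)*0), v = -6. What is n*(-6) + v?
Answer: -27/4 ≈ -6.7500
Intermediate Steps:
n = 1/8 (n = 1/(8 - 7*0) = 1/(8 + 0) = 1/8 ≈ 0.12500)
n*(-6) + v = (1/8)*(-6) - 6 = -3/4 - 6 = -27/4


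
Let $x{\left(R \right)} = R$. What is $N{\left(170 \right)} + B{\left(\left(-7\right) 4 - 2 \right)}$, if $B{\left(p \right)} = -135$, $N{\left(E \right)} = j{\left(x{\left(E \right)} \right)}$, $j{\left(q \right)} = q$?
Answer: $35$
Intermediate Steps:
$N{\left(E \right)} = E$
$N{\left(170 \right)} + B{\left(\left(-7\right) 4 - 2 \right)} = 170 - 135 = 35$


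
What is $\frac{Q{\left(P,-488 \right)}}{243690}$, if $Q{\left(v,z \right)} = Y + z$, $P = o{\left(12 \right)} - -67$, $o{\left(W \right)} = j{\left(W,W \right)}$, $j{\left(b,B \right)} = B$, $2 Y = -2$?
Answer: $- \frac{163}{81230} \approx -0.0020066$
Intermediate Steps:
$Y = -1$ ($Y = \frac{1}{2} \left(-2\right) = -1$)
$o{\left(W \right)} = W$
$P = 79$ ($P = 12 - -67 = 12 + 67 = 79$)
$Q{\left(v,z \right)} = -1 + z$
$\frac{Q{\left(P,-488 \right)}}{243690} = \frac{-1 - 488}{243690} = \left(-489\right) \frac{1}{243690} = - \frac{163}{81230}$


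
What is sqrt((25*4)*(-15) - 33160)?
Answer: 2*I*sqrt(8665) ≈ 186.17*I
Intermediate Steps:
sqrt((25*4)*(-15) - 33160) = sqrt(100*(-15) - 33160) = sqrt(-1500 - 33160) = sqrt(-34660) = 2*I*sqrt(8665)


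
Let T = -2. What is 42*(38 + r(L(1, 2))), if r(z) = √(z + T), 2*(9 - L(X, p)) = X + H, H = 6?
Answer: 1596 + 21*√14 ≈ 1674.6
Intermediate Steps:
L(X, p) = 6 - X/2 (L(X, p) = 9 - (X + 6)/2 = 9 - (6 + X)/2 = 9 + (-3 - X/2) = 6 - X/2)
r(z) = √(-2 + z) (r(z) = √(z - 2) = √(-2 + z))
42*(38 + r(L(1, 2))) = 42*(38 + √(-2 + (6 - ½*1))) = 42*(38 + √(-2 + (6 - ½))) = 42*(38 + √(-2 + 11/2)) = 42*(38 + √(7/2)) = 42*(38 + √14/2) = 1596 + 21*√14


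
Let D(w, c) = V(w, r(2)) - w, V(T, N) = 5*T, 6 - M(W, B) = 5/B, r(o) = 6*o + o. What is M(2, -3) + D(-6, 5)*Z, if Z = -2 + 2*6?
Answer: -697/3 ≈ -232.33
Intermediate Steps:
r(o) = 7*o
M(W, B) = 6 - 5/B
D(w, c) = 4*w (D(w, c) = 5*w - w = 4*w)
Z = 10 (Z = -2 + 12 = 10)
M(2, -3) + D(-6, 5)*Z = (6 - 5/(-3)) + (4*(-6))*10 = (6 - 5*(-⅓)) - 24*10 = (6 + 5/3) - 240 = 23/3 - 240 = -697/3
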